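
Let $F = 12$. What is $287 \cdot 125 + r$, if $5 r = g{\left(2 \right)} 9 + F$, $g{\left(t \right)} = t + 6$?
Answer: $\frac{179459}{5} \approx 35892.0$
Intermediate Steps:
$g{\left(t \right)} = 6 + t$
$r = \frac{84}{5}$ ($r = \frac{\left(6 + 2\right) 9 + 12}{5} = \frac{8 \cdot 9 + 12}{5} = \frac{72 + 12}{5} = \frac{1}{5} \cdot 84 = \frac{84}{5} \approx 16.8$)
$287 \cdot 125 + r = 287 \cdot 125 + \frac{84}{5} = 35875 + \frac{84}{5} = \frac{179459}{5}$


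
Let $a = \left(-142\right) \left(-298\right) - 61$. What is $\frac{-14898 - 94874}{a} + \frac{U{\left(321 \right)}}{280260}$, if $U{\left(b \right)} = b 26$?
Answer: $- \frac{12515243}{4873410} \approx -2.5681$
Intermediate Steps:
$a = 42255$ ($a = 42316 - 61 = 42255$)
$U{\left(b \right)} = 26 b$
$\frac{-14898 - 94874}{a} + \frac{U{\left(321 \right)}}{280260} = \frac{-14898 - 94874}{42255} + \frac{26 \cdot 321}{280260} = \left(-14898 - 94874\right) \frac{1}{42255} + 8346 \cdot \frac{1}{280260} = \left(-109772\right) \frac{1}{42255} + \frac{1391}{46710} = - \frac{109772}{42255} + \frac{1391}{46710} = - \frac{12515243}{4873410}$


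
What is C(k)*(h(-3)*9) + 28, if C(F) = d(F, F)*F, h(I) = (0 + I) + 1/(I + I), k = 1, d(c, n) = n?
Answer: -1/2 ≈ -0.50000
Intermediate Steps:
h(I) = I + 1/(2*I)
C(F) = F**2 (C(F) = F*F = F**2)
C(k)*(h(-3)*9) + 28 = 1**2*((-3 + (1/2)/(-3))*9) + 28 = 1*((-3 + (1/2)*(-1/3))*9) + 28 = 1*((-3 - 1/6)*9) + 28 = 1*(-19/6*9) + 28 = 1*(-57/2) + 28 = -57/2 + 28 = -1/2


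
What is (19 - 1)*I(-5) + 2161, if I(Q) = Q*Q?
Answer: 2611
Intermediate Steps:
I(Q) = Q²
(19 - 1)*I(-5) + 2161 = (19 - 1)*(-5)² + 2161 = 18*25 + 2161 = 450 + 2161 = 2611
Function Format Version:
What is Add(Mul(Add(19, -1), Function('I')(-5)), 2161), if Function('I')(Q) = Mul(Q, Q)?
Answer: 2611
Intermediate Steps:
Function('I')(Q) = Pow(Q, 2)
Add(Mul(Add(19, -1), Function('I')(-5)), 2161) = Add(Mul(Add(19, -1), Pow(-5, 2)), 2161) = Add(Mul(18, 25), 2161) = Add(450, 2161) = 2611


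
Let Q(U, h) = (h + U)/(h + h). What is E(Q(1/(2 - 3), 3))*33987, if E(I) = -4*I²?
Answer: -45316/3 ≈ -15105.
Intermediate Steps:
Q(U, h) = (U + h)/(2*h) (Q(U, h) = (U + h)/((2*h)) = (U + h)*(1/(2*h)) = (U + h)/(2*h))
E(Q(1/(2 - 3), 3))*33987 = -4*(1/(2 - 3) + 3)²/36*33987 = -4*(1/(-1) + 3)²/36*33987 = -4*(-1 + 3)²/36*33987 = -4*((½)*(⅓)*2)²*33987 = -4*(⅓)²*33987 = -4*⅑*33987 = -4/9*33987 = -45316/3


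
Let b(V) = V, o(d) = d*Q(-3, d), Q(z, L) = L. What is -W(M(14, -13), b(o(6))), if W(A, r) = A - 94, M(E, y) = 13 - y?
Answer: 68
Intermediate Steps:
o(d) = d² (o(d) = d*d = d²)
W(A, r) = -94 + A
-W(M(14, -13), b(o(6))) = -(-94 + (13 - 1*(-13))) = -(-94 + (13 + 13)) = -(-94 + 26) = -1*(-68) = 68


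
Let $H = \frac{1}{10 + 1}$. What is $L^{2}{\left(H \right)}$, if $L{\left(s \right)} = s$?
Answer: $\frac{1}{121} \approx 0.0082645$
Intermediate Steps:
$H = \frac{1}{11} \approx 0.090909$
$L^{2}{\left(H \right)} = \left(\frac{1}{11}\right)^{2} = \frac{1}{121}$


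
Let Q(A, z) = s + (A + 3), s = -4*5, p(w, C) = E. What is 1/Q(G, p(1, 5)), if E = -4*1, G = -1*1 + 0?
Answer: -1/18 ≈ -0.055556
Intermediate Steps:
G = -1 (G = -1 + 0 = -1)
E = -4
p(w, C) = -4
s = -20
Q(A, z) = -17 + A (Q(A, z) = -20 + (A + 3) = -20 + (3 + A) = -17 + A)
1/Q(G, p(1, 5)) = 1/(-17 - 1) = 1/(-18) = -1/18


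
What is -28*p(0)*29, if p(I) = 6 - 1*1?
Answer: -4060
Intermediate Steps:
p(I) = 5 (p(I) = 6 - 1 = 5)
-28*p(0)*29 = -28*5*29 = -140*29 = -4060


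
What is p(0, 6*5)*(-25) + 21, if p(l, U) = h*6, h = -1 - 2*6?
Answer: 1971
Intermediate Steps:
h = -13 (h = -1 - 12 = -13)
p(l, U) = -78 (p(l, U) = -13*6 = -78)
p(0, 6*5)*(-25) + 21 = -78*(-25) + 21 = 1950 + 21 = 1971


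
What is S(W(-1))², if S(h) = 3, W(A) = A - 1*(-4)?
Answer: 9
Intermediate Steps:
W(A) = 4 + A (W(A) = A + 4 = 4 + A)
S(W(-1))² = 3² = 9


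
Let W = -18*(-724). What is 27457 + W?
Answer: 40489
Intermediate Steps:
W = 13032
27457 + W = 27457 + 13032 = 40489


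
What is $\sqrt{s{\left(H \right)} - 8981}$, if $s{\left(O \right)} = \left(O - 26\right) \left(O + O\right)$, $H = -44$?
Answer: $i \sqrt{2821} \approx 53.113 i$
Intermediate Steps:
$s{\left(O \right)} = 2 O \left(-26 + O\right)$ ($s{\left(O \right)} = \left(-26 + O\right) 2 O = 2 O \left(-26 + O\right)$)
$\sqrt{s{\left(H \right)} - 8981} = \sqrt{2 \left(-44\right) \left(-26 - 44\right) - 8981} = \sqrt{2 \left(-44\right) \left(-70\right) - 8981} = \sqrt{6160 - 8981} = \sqrt{-2821} = i \sqrt{2821}$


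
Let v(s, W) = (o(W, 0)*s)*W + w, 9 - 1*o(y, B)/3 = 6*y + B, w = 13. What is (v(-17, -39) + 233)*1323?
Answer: 639767079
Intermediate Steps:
o(y, B) = 27 - 18*y - 3*B (o(y, B) = 27 - 3*(6*y + B) = 27 - 3*(B + 6*y) = 27 + (-18*y - 3*B) = 27 - 18*y - 3*B)
v(s, W) = 13 + W*s*(27 - 18*W) (v(s, W) = ((27 - 18*W - 3*0)*s)*W + 13 = ((27 - 18*W + 0)*s)*W + 13 = ((27 - 18*W)*s)*W + 13 = (s*(27 - 18*W))*W + 13 = W*s*(27 - 18*W) + 13 = 13 + W*s*(27 - 18*W))
(v(-17, -39) + 233)*1323 = ((13 - 9*(-39)*(-17)*(-3 + 2*(-39))) + 233)*1323 = ((13 - 9*(-39)*(-17)*(-3 - 78)) + 233)*1323 = ((13 - 9*(-39)*(-17)*(-81)) + 233)*1323 = ((13 + 483327) + 233)*1323 = (483340 + 233)*1323 = 483573*1323 = 639767079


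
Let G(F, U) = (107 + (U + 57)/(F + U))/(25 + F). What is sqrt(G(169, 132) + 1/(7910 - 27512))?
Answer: sqrt(378350217094)/825858 ≈ 0.74480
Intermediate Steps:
G(F, U) = (107 + (57 + U)/(F + U))/(25 + F)
sqrt(G(169, 132) + 1/(7910 - 27512)) = sqrt((57 + 107*169 + 108*132)/(169**2 + 25*169 + 25*132 + 169*132) + 1/(7910 - 27512)) = sqrt((57 + 18083 + 14256)/(28561 + 4225 + 3300 + 22308) + 1/(-19602)) = sqrt(32396/58394 - 1/19602) = sqrt((1/58394)*32396 - 1/19602) = sqrt(2314/4171 - 1/19602) = sqrt(45354857/81759942) = sqrt(378350217094)/825858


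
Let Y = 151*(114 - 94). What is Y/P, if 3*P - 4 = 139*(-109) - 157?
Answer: -2265/3826 ≈ -0.59200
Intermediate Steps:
Y = 3020 (Y = 151*20 = 3020)
P = -15304/3 (P = 4/3 + (139*(-109) - 157)/3 = 4/3 + (-15151 - 157)/3 = 4/3 + (⅓)*(-15308) = 4/3 - 15308/3 = -15304/3 ≈ -5101.3)
Y/P = 3020/(-15304/3) = 3020*(-3/15304) = -2265/3826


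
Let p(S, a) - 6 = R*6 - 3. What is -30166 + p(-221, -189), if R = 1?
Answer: -30157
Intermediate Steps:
p(S, a) = 9 (p(S, a) = 6 + (1*6 - 3) = 6 + (6 - 3) = 6 + 3 = 9)
-30166 + p(-221, -189) = -30166 + 9 = -30157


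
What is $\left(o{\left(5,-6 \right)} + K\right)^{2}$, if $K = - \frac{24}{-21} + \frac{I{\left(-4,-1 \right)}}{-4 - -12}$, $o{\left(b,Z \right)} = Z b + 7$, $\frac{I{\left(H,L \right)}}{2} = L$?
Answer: $\frac{383161}{784} \approx 488.73$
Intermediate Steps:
$I{\left(H,L \right)} = 2 L$
$o{\left(b,Z \right)} = 7 + Z b$
$K = \frac{25}{28}$ ($K = - \frac{24}{-21} + \frac{2 \left(-1\right)}{-4 - -12} = \left(-24\right) \left(- \frac{1}{21}\right) - \frac{2}{-4 + 12} = \frac{8}{7} - \frac{2}{8} = \frac{8}{7} - \frac{1}{4} = \frac{25}{28} \approx 0.89286$)
$\left(o{\left(5,-6 \right)} + K\right)^{2} = \left(\left(7 - 30\right) + \frac{25}{28}\right)^{2} = \left(-23 + \frac{25}{28}\right)^{2} = \left(- \frac{619}{28}\right)^{2} = \frac{383161}{784}$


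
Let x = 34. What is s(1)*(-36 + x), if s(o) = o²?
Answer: -2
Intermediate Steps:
s(1)*(-36 + x) = 1²*(-36 + 34) = 1*(-2) = -2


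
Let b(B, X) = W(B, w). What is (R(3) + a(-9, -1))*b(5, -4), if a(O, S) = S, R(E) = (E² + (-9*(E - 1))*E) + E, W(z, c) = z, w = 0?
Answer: -215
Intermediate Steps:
R(E) = E + E² + E*(9 - 9*E) (R(E) = (E² + (-9*(-1 + E))*E) + E = (E² + (9 - 9*E)*E) + E = (E² + E*(9 - 9*E)) + E = E + E² + E*(9 - 9*E))
b(B, X) = B
(R(3) + a(-9, -1))*b(5, -4) = (2*3*(5 - 4*3) - 1)*5 = (2*3*(5 - 12) - 1)*5 = (2*3*(-7) - 1)*5 = (-42 - 1)*5 = -43*5 = -215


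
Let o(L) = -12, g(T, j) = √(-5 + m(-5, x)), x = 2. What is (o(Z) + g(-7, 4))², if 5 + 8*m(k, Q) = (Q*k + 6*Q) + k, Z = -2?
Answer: (12 - I*√6)² ≈ 138.0 - 58.788*I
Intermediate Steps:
m(k, Q) = -5/8 + k/8 + 3*Q/4 + Q*k/8 (m(k, Q) = -5/8 + ((Q*k + 6*Q) + k)/8 = -5/8 + ((6*Q + Q*k) + k)/8 = -5/8 + (k + 6*Q + Q*k)/8 = -5/8 + (k/8 + 3*Q/4 + Q*k/8) = -5/8 + k/8 + 3*Q/4 + Q*k/8)
g(T, j) = I*√6 (g(T, j) = √(-5 + (-5/8 + (⅛)*(-5) + (¾)*2 + (⅛)*2*(-5))) = √(-5 + (-5/8 - 5/8 + 3/2 - 5/4)) = √(-5 - 1) = √(-6) = I*√6)
(o(Z) + g(-7, 4))² = (-12 + I*√6)²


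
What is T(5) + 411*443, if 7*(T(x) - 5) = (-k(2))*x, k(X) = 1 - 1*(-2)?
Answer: 1274531/7 ≈ 1.8208e+5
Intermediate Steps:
k(X) = 3 (k(X) = 1 + 2 = 3)
T(x) = 5 - 3*x/7 (T(x) = 5 + ((-1*3)*x)/7 = 5 + (-3*x)/7 = 5 - 3*x/7)
T(5) + 411*443 = (5 - 3/7*5) + 411*443 = (5 - 15/7) + 182073 = 20/7 + 182073 = 1274531/7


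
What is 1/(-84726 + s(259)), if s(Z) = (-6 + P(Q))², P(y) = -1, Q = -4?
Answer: -1/84677 ≈ -1.1810e-5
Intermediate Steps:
s(Z) = 49 (s(Z) = (-6 - 1)² = (-7)² = 49)
1/(-84726 + s(259)) = 1/(-84726 + 49) = 1/(-84677) = -1/84677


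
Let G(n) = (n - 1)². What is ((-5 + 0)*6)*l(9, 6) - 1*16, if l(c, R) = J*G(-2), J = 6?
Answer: -1636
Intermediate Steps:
G(n) = (-1 + n)²
l(c, R) = 54 (l(c, R) = 6*(-1 - 2)² = 6*(-3)² = 6*9 = 54)
((-5 + 0)*6)*l(9, 6) - 1*16 = ((-5 + 0)*6)*54 - 1*16 = -5*6*54 - 16 = -30*54 - 16 = -1620 - 16 = -1636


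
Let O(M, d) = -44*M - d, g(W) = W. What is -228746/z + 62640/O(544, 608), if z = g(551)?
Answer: -353053529/845234 ≈ -417.70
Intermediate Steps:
O(M, d) = -d - 44*M
z = 551
-228746/z + 62640/O(544, 608) = -228746/551 + 62640/(-1*608 - 44*544) = -228746*1/551 + 62640/(-608 - 23936) = -228746/551 + 62640/(-24544) = -228746/551 + 62640*(-1/24544) = -228746/551 - 3915/1534 = -353053529/845234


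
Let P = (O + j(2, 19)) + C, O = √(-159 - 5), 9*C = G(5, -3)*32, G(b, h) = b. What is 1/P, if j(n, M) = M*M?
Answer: 30681/11634565 - 162*I*√41/11634565 ≈ 0.0026371 - 8.9157e-5*I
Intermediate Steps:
j(n, M) = M²
C = 160/9 (C = (5*32)/9 = (⅑)*160 = 160/9 ≈ 17.778)
O = 2*I*√41 (O = √(-164) = 2*I*√41 ≈ 12.806*I)
P = 3409/9 + 2*I*√41 (P = (2*I*√41 + 19²) + 160/9 = (2*I*√41 + 361) + 160/9 = (361 + 2*I*√41) + 160/9 = 3409/9 + 2*I*√41 ≈ 378.78 + 12.806*I)
1/P = 1/(3409/9 + 2*I*√41)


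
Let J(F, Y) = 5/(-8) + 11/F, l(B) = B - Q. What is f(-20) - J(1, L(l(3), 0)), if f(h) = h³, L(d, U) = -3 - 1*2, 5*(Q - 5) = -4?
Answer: -64083/8 ≈ -8010.4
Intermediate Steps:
Q = 21/5 (Q = 5 + (⅕)*(-4) = 5 - ⅘ = 21/5 ≈ 4.2000)
l(B) = -21/5 + B (l(B) = B - 1*21/5 = B - 21/5 = -21/5 + B)
L(d, U) = -5 (L(d, U) = -3 - 2 = -5)
J(F, Y) = -5/8 + 11/F (J(F, Y) = 5*(-⅛) + 11/F = -5/8 + 11/F)
f(-20) - J(1, L(l(3), 0)) = (-20)³ - (-5/8 + 11/1) = -8000 - (-5/8 + 11*1) = -8000 - (-5/8 + 11) = -8000 - 1*83/8 = -8000 - 83/8 = -64083/8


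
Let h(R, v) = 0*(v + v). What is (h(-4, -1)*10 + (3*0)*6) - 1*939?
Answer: -939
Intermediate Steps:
h(R, v) = 0 (h(R, v) = 0*(2*v) = 0)
(h(-4, -1)*10 + (3*0)*6) - 1*939 = (0*10 + (3*0)*6) - 1*939 = (0 + 0*6) - 939 = (0 + 0) - 939 = 0 - 939 = -939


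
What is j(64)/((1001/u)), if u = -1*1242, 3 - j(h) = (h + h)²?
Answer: 20345202/1001 ≈ 20325.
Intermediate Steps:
j(h) = 3 - 4*h² (j(h) = 3 - (h + h)² = 3 - (2*h)² = 3 - 4*h²)
u = -1242
j(64)/((1001/u)) = (3 - 4*64²)/((1001/(-1242))) = (3 - 4*4096)/((1001*(-1/1242))) = (3 - 16384)/(-1001/1242) = -16381*(-1242/1001) = 20345202/1001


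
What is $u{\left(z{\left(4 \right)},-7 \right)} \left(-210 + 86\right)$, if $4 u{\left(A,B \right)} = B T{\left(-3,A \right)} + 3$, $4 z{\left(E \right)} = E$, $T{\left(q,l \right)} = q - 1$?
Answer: $-961$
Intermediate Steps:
$T{\left(q,l \right)} = -1 + q$
$z{\left(E \right)} = \frac{E}{4}$
$u{\left(A,B \right)} = \frac{3}{4} - B$ ($u{\left(A,B \right)} = \frac{B \left(-1 - 3\right) + 3}{4} = \frac{B \left(-4\right) + 3}{4} = \frac{- 4 B + 3}{4} = \frac{3 - 4 B}{4} = \frac{3}{4} - B$)
$u{\left(z{\left(4 \right)},-7 \right)} \left(-210 + 86\right) = \left(\frac{3}{4} - -7\right) \left(-210 + 86\right) = \left(\frac{3}{4} + 7\right) \left(-124\right) = \frac{31}{4} \left(-124\right) = -961$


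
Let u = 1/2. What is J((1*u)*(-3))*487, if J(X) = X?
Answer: -1461/2 ≈ -730.50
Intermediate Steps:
u = ½ ≈ 0.50000
J((1*u)*(-3))*487 = ((1*(½))*(-3))*487 = ((½)*(-3))*487 = -3/2*487 = -1461/2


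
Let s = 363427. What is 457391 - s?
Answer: 93964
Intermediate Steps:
457391 - s = 457391 - 1*363427 = 457391 - 363427 = 93964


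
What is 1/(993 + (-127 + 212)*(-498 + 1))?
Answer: -1/41252 ≈ -2.4241e-5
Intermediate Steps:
1/(993 + (-127 + 212)*(-498 + 1)) = 1/(993 + 85*(-497)) = 1/(993 - 42245) = 1/(-41252) = -1/41252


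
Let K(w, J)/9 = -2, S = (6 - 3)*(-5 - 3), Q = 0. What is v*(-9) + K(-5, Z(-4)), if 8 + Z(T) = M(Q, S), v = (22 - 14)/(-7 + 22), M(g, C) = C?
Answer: -114/5 ≈ -22.800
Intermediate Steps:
S = -24 (S = 3*(-8) = -24)
v = 8/15 ≈ 0.53333
Z(T) = -32 (Z(T) = -8 - 24 = -32)
K(w, J) = -18 (K(w, J) = 9*(-2) = -18)
v*(-9) + K(-5, Z(-4)) = (8/15)*(-9) - 18 = -24/5 - 18 = -114/5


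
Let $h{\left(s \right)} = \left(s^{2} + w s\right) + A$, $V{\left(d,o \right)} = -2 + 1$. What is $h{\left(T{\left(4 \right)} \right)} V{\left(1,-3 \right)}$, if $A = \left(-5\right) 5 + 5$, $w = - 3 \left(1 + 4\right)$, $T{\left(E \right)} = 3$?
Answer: $56$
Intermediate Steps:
$w = -15$ ($w = \left(-3\right) 5 = -15$)
$A = -20$ ($A = -25 + 5 = -20$)
$V{\left(d,o \right)} = -1$
$h{\left(s \right)} = -20 + s^{2} - 15 s$ ($h{\left(s \right)} = \left(s^{2} - 15 s\right) - 20 = -20 + s^{2} - 15 s$)
$h{\left(T{\left(4 \right)} \right)} V{\left(1,-3 \right)} = \left(-20 + 3^{2} - 45\right) \left(-1\right) = \left(-20 + 9 - 45\right) \left(-1\right) = \left(-56\right) \left(-1\right) = 56$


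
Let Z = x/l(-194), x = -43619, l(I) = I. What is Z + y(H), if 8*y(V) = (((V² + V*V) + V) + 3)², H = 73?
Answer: 1397049226/97 ≈ 1.4403e+7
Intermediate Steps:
y(V) = (3 + V + 2*V²)²/8 (y(V) = (((V² + V*V) + V) + 3)²/8 = (((V² + V²) + V) + 3)²/8 = ((2*V² + V) + 3)²/8 = ((V + 2*V²) + 3)²/8 = (3 + V + 2*V²)²/8)
Z = 43619/194 (Z = -43619/(-194) = -43619*(-1/194) = 43619/194 ≈ 224.84)
Z + y(H) = 43619/194 + (3 + 73 + 2*73²)²/8 = 43619/194 + (3 + 73 + 2*5329)²/8 = 43619/194 + (3 + 73 + 10658)²/8 = 43619/194 + (⅛)*10734² = 43619/194 + (⅛)*115218756 = 43619/194 + 28804689/2 = 1397049226/97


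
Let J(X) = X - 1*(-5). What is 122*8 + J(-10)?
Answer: 971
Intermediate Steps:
J(X) = 5 + X (J(X) = X + 5 = 5 + X)
122*8 + J(-10) = 122*8 + (5 - 10) = 976 - 5 = 971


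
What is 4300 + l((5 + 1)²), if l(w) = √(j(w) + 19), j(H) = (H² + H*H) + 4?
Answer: 4300 + √2615 ≈ 4351.1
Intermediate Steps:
j(H) = 4 + 2*H² (j(H) = (H² + H²) + 4 = 2*H² + 4 = 4 + 2*H²)
l(w) = √(23 + 2*w²) (l(w) = √((4 + 2*w²) + 19) = √(23 + 2*w²))
4300 + l((5 + 1)²) = 4300 + √(23 + 2*((5 + 1)²)²) = 4300 + √(23 + 2*(6²)²) = 4300 + √(23 + 2*36²) = 4300 + √(23 + 2*1296) = 4300 + √(23 + 2592) = 4300 + √2615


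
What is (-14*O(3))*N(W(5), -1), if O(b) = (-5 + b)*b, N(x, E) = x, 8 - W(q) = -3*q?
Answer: 1932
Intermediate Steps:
W(q) = 8 + 3*q (W(q) = 8 - (-3)*q = 8 + 3*q)
O(b) = b*(-5 + b)
(-14*O(3))*N(W(5), -1) = (-42*(-5 + 3))*(8 + 3*5) = (-42*(-2))*(8 + 15) = -14*(-6)*23 = 84*23 = 1932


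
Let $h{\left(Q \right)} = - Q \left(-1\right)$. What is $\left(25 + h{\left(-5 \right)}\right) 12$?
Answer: $240$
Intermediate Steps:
$h{\left(Q \right)} = Q$
$\left(25 + h{\left(-5 \right)}\right) 12 = \left(25 - 5\right) 12 = 20 \cdot 12 = 240$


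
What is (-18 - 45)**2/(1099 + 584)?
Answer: 441/187 ≈ 2.3583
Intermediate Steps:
(-18 - 45)**2/(1099 + 584) = (-63)**2/1683 = 3969*(1/1683) = 441/187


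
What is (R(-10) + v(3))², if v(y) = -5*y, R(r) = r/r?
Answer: 196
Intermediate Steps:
R(r) = 1
(R(-10) + v(3))² = (1 - 5*3)² = (1 - 15)² = (-14)² = 196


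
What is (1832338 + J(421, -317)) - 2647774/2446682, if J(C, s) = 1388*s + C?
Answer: 1703822757296/1223341 ≈ 1.3928e+6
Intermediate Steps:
J(C, s) = C + 1388*s
(1832338 + J(421, -317)) - 2647774/2446682 = (1832338 + (421 + 1388*(-317))) - 2647774/2446682 = (1832338 + (421 - 439996)) - 2647774*1/2446682 = (1832338 - 439575) - 1323887/1223341 = 1392763 - 1323887/1223341 = 1703822757296/1223341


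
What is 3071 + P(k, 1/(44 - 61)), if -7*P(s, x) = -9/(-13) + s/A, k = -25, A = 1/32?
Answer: 289852/91 ≈ 3185.2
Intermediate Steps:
A = 1/32 ≈ 0.031250
P(s, x) = -9/91 - 32*s/7 (P(s, x) = -(-9/(-13) + s/(1/32))/7 = -(-9*(-1/13) + s*32)/7 = -(9/13 + 32*s)/7 = -9/91 - 32*s/7)
3071 + P(k, 1/(44 - 61)) = 3071 + (-9/91 - 32/7*(-25)) = 3071 + (-9/91 + 800/7) = 3071 + 10391/91 = 289852/91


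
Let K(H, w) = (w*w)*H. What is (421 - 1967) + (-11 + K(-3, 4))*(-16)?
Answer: -602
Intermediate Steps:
K(H, w) = H*w² (K(H, w) = w²*H = H*w²)
(421 - 1967) + (-11 + K(-3, 4))*(-16) = (421 - 1967) + (-11 - 3*4²)*(-16) = -1546 + (-11 - 3*16)*(-16) = -1546 + (-11 - 48)*(-16) = -1546 - 59*(-16) = -1546 + 944 = -602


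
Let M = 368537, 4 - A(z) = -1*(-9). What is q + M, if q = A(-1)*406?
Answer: 366507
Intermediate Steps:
A(z) = -5 (A(z) = 4 - (-1)*(-9) = 4 - 1*9 = 4 - 9 = -5)
q = -2030 (q = -5*406 = -2030)
q + M = -2030 + 368537 = 366507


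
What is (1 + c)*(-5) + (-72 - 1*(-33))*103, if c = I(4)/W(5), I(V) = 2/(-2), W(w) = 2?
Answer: -8039/2 ≈ -4019.5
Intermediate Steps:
I(V) = -1 (I(V) = 2*(-½) = -1)
c = -½ (c = -1/2 = -1*½ = -½ ≈ -0.50000)
(1 + c)*(-5) + (-72 - 1*(-33))*103 = (1 - ½)*(-5) + (-72 - 1*(-33))*103 = (½)*(-5) + (-72 + 33)*103 = -5/2 - 39*103 = -5/2 - 4017 = -8039/2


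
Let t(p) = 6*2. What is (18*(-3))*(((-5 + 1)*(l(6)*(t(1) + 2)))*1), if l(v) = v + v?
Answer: 36288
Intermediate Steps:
t(p) = 12
l(v) = 2*v
(18*(-3))*(((-5 + 1)*(l(6)*(t(1) + 2)))*1) = (18*(-3))*(((-5 + 1)*((2*6)*(12 + 2)))*1) = -54*(-48*14) = -54*(-4*168) = -(-36288) = -54*(-672) = 36288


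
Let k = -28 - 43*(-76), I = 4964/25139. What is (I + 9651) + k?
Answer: 324071813/25139 ≈ 12891.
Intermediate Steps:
I = 4964/25139 (I = 4964*(1/25139) = 4964/25139 ≈ 0.19746)
k = 3240 (k = -28 + 3268 = 3240)
(I + 9651) + k = (4964/25139 + 9651) + 3240 = 242621453/25139 + 3240 = 324071813/25139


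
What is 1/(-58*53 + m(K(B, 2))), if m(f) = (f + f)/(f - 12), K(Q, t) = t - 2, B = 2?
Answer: -1/3074 ≈ -0.00032531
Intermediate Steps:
K(Q, t) = -2 + t
m(f) = 2*f/(-12 + f) (m(f) = (2*f)/(-12 + f) = 2*f/(-12 + f))
1/(-58*53 + m(K(B, 2))) = 1/(-58*53 + 2*(-2 + 2)/(-12 + (-2 + 2))) = 1/(-3074 + 2*0/(-12 + 0)) = 1/(-3074 + 2*0/(-12)) = 1/(-3074 + 2*0*(-1/12)) = 1/(-3074 + 0) = 1/(-3074) = -1/3074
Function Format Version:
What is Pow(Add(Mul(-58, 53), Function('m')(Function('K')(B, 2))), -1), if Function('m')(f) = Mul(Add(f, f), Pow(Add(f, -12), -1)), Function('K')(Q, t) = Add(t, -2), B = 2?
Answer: Rational(-1, 3074) ≈ -0.00032531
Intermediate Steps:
Function('K')(Q, t) = Add(-2, t)
Function('m')(f) = Mul(2, f, Pow(Add(-12, f), -1)) (Function('m')(f) = Mul(Mul(2, f), Pow(Add(-12, f), -1)) = Mul(2, f, Pow(Add(-12, f), -1)))
Pow(Add(Mul(-58, 53), Function('m')(Function('K')(B, 2))), -1) = Pow(Add(Mul(-58, 53), Mul(2, Add(-2, 2), Pow(Add(-12, Add(-2, 2)), -1))), -1) = Pow(Add(-3074, Mul(2, 0, Pow(Add(-12, 0), -1))), -1) = Pow(Add(-3074, Mul(2, 0, Pow(-12, -1))), -1) = Pow(Add(-3074, Mul(2, 0, Rational(-1, 12))), -1) = Pow(Add(-3074, 0), -1) = Pow(-3074, -1) = Rational(-1, 3074)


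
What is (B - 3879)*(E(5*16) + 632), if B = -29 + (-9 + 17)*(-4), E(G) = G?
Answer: -2805280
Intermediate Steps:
B = -61 (B = -29 + 8*(-4) = -29 - 32 = -61)
(B - 3879)*(E(5*16) + 632) = (-61 - 3879)*(5*16 + 632) = -3940*(80 + 632) = -3940*712 = -2805280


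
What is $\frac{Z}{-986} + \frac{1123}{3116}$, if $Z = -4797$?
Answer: $\frac{8027365}{1536188} \approx 5.2255$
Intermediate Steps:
$\frac{Z}{-986} + \frac{1123}{3116} = - \frac{4797}{-986} + \frac{1123}{3116} = \left(-4797\right) \left(- \frac{1}{986}\right) + 1123 \cdot \frac{1}{3116} = \frac{4797}{986} + \frac{1123}{3116} = \frac{8027365}{1536188}$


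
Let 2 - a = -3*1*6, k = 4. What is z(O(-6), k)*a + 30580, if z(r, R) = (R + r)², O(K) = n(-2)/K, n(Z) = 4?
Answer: 277220/9 ≈ 30802.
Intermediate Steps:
O(K) = 4/K
a = 20 (a = 2 - (-3*1)*6 = 2 - (-3)*6 = 2 - 1*(-18) = 2 + 18 = 20)
z(O(-6), k)*a + 30580 = (4 + 4/(-6))²*20 + 30580 = (4 + 4*(-⅙))²*20 + 30580 = (4 - ⅔)²*20 + 30580 = (10/3)²*20 + 30580 = (100/9)*20 + 30580 = 2000/9 + 30580 = 277220/9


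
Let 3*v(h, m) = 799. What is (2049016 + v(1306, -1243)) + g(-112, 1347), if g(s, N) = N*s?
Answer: 5695255/3 ≈ 1.8984e+6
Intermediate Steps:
v(h, m) = 799/3 (v(h, m) = (⅓)*799 = 799/3)
(2049016 + v(1306, -1243)) + g(-112, 1347) = (2049016 + 799/3) + 1347*(-112) = 6147847/3 - 150864 = 5695255/3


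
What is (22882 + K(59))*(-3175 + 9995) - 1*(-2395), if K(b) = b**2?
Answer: 179798055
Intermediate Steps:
(22882 + K(59))*(-3175 + 9995) - 1*(-2395) = (22882 + 59**2)*(-3175 + 9995) - 1*(-2395) = (22882 + 3481)*6820 + 2395 = 26363*6820 + 2395 = 179795660 + 2395 = 179798055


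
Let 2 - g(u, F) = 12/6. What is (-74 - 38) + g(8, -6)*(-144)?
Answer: -112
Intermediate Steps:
g(u, F) = 0 (g(u, F) = 2 - 12/6 = 2 - 1*2 = 2 - 2 = 0)
(-74 - 38) + g(8, -6)*(-144) = (-74 - 38) + 0*(-144) = -112 + 0 = -112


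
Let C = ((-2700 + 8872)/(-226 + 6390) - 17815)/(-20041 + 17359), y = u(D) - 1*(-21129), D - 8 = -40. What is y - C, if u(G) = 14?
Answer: 43677882097/2066481 ≈ 21136.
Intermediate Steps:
D = -32 (D = 8 - 40 = -32)
y = 21143 (y = 14 - 1*(-21129) = 14 + 21129 = 21143)
C = 13725686/2066481 (C = (6172/6164 - 17815)/(-2682) = (6172*(1/6164) - 17815)*(-1/2682) = (1543/1541 - 17815)*(-1/2682) = -27451372/1541*(-1/2682) = 13725686/2066481 ≈ 6.6421)
y - C = 21143 - 1*13725686/2066481 = 21143 - 13725686/2066481 = 43677882097/2066481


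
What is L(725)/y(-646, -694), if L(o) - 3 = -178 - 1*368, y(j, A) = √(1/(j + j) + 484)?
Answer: -1086*√201980621/625327 ≈ -24.682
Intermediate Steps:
y(j, A) = √(484 + 1/(2*j)) (y(j, A) = √(1/(2*j) + 484) = √(484 + 1/(2*j)))
L(o) = -543 (L(o) = 3 + (-178 - 1*368) = 3 + (-178 - 368) = 3 - 546 = -543)
L(725)/y(-646, -694) = -543*2/√(1936 + 2/(-646)) = -543*2/√(1936 + 2*(-1/646)) = -543*2/√(1936 - 1/323) = -543*2*√201980621/625327 = -1086*√201980621/625327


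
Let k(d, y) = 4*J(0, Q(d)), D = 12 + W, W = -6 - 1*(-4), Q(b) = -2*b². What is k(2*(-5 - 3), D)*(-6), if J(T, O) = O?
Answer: 12288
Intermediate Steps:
W = -2 (W = -6 + 4 = -2)
D = 10 (D = 12 - 2 = 10)
k(d, y) = -8*d² (k(d, y) = 4*(-2*d²) = -8*d²)
k(2*(-5 - 3), D)*(-6) = -8*4*(-5 - 3)²*(-6) = -8*(2*(-8))²*(-6) = -8*(-16)²*(-6) = -8*256*(-6) = -2048*(-6) = 12288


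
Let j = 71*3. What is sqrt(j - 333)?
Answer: 2*I*sqrt(30) ≈ 10.954*I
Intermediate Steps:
j = 213
sqrt(j - 333) = sqrt(213 - 333) = sqrt(-120) = 2*I*sqrt(30)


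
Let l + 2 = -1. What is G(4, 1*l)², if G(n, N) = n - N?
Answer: 49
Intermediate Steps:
l = -3 (l = -2 - 1 = -3)
G(4, 1*l)² = (4 - (-3))² = (4 - 1*(-3))² = (4 + 3)² = 7² = 49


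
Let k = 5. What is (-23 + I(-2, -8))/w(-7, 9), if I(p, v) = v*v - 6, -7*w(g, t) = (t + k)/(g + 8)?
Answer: -35/2 ≈ -17.500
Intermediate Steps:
w(g, t) = -(5 + t)/(7*(8 + g)) (w(g, t) = -(t + 5)/(7*(g + 8)) = -(5 + t)/(7*(8 + g)))
I(p, v) = -6 + v² (I(p, v) = v² - 6 = -6 + v²)
(-23 + I(-2, -8))/w(-7, 9) = (-23 + (-6 + (-8)²))/(((-5 - 1*9)/(7*(8 - 7)))) = (-23 + (-6 + 64))/(((⅐)*(-5 - 9)/1)) = (-23 + 58)/(((⅐)*1*(-14))) = 35/(-2) = -½*35 = -35/2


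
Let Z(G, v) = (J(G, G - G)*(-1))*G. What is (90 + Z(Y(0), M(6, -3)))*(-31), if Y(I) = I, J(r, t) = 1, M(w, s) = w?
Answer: -2790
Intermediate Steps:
Z(G, v) = -G (Z(G, v) = (1*(-1))*G = -G)
(90 + Z(Y(0), M(6, -3)))*(-31) = (90 - 1*0)*(-31) = (90 + 0)*(-31) = 90*(-31) = -2790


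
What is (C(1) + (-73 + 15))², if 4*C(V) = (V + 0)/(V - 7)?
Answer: 1940449/576 ≈ 3368.8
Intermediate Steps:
C(V) = V/(4*(-7 + V)) (C(V) = ((V + 0)/(V - 7))/4 = (V/(-7 + V))/4 = V/(4*(-7 + V)))
(C(1) + (-73 + 15))² = ((¼)*1/(-7 + 1) + (-73 + 15))² = ((¼)*1/(-6) - 58)² = ((¼)*1*(-⅙) - 58)² = (-1/24 - 58)² = (-1393/24)² = 1940449/576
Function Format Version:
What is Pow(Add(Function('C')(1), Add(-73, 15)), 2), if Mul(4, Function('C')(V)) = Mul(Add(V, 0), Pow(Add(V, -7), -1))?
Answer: Rational(1940449, 576) ≈ 3368.8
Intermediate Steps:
Function('C')(V) = Mul(Rational(1, 4), V, Pow(Add(-7, V), -1)) (Function('C')(V) = Mul(Rational(1, 4), Mul(Add(V, 0), Pow(Add(V, -7), -1))) = Mul(Rational(1, 4), Mul(V, Pow(Add(-7, V), -1))) = Mul(Rational(1, 4), V, Pow(Add(-7, V), -1)))
Pow(Add(Function('C')(1), Add(-73, 15)), 2) = Pow(Add(Mul(Rational(1, 4), 1, Pow(Add(-7, 1), -1)), Add(-73, 15)), 2) = Pow(Add(Mul(Rational(1, 4), 1, Pow(-6, -1)), -58), 2) = Pow(Add(Mul(Rational(1, 4), 1, Rational(-1, 6)), -58), 2) = Pow(Add(Rational(-1, 24), -58), 2) = Pow(Rational(-1393, 24), 2) = Rational(1940449, 576)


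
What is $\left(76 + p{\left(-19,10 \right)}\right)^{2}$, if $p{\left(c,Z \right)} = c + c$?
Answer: $1444$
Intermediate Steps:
$p{\left(c,Z \right)} = 2 c$
$\left(76 + p{\left(-19,10 \right)}\right)^{2} = \left(76 + 2 \left(-19\right)\right)^{2} = \left(76 - 38\right)^{2} = 38^{2} = 1444$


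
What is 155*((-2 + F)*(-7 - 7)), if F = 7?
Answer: -10850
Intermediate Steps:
155*((-2 + F)*(-7 - 7)) = 155*((-2 + 7)*(-7 - 7)) = 155*(5*(-14)) = 155*(-70) = -10850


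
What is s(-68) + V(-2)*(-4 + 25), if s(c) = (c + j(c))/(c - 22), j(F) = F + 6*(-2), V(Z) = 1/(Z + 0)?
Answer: -797/90 ≈ -8.8556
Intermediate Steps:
V(Z) = 1/Z
j(F) = -12 + F (j(F) = F - 12 = -12 + F)
s(c) = (-12 + 2*c)/(-22 + c) (s(c) = (c + (-12 + c))/(c - 22) = (-12 + 2*c)/(-22 + c))
s(-68) + V(-2)*(-4 + 25) = 2*(-6 - 68)/(-22 - 68) + (-4 + 25)/(-2) = 2*(-74)/(-90) - 1/2*21 = 2*(-1/90)*(-74) - 21/2 = 74/45 - 21/2 = -797/90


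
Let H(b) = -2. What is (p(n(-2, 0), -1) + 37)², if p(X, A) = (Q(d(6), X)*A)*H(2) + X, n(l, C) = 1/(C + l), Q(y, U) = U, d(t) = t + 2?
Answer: 5041/4 ≈ 1260.3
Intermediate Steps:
d(t) = 2 + t
p(X, A) = X - 2*A*X (p(X, A) = (X*A)*(-2) + X = (A*X)*(-2) + X = -2*A*X + X = X - 2*A*X)
(p(n(-2, 0), -1) + 37)² = ((1 - 2*(-1))/(0 - 2) + 37)² = ((1 + 2)/(-2) + 37)² = (-½*3 + 37)² = (-3/2 + 37)² = (71/2)² = 5041/4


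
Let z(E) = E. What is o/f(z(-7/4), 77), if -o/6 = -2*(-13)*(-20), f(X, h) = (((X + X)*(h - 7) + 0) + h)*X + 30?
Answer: 260/27 ≈ 9.6296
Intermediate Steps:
f(X, h) = 30 + X*(h + 2*X*(-7 + h)) (f(X, h) = (((2*X)*(-7 + h) + 0) + h)*X + 30 = ((2*X*(-7 + h) + 0) + h)*X + 30 = (2*X*(-7 + h) + h)*X + 30 = (h + 2*X*(-7 + h))*X + 30 = X*(h + 2*X*(-7 + h)) + 30 = 30 + X*(h + 2*X*(-7 + h)))
o = 3120 (o = -6*(-2*(-13))*(-20) = -156*(-20) = -6*(-520) = 3120)
o/f(z(-7/4), 77) = 3120/(30 - 14*(-7/4)² - 7/4*77 + 2*77*(-7/4)²) = 3120/(30 - 14*49/16 - 539/4 + 2*77*(49/16)) = 3120/(30 - 343/8 - 539/4 + 3773/8) = 3120/324 = 3120*(1/324) = 260/27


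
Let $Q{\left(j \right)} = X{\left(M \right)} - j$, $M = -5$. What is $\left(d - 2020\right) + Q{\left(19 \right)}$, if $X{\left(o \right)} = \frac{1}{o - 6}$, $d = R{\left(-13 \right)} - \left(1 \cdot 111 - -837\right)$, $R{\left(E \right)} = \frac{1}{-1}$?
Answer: $- \frac{32869}{11} \approx -2988.1$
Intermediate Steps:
$R{\left(E \right)} = -1$
$d = -949$ ($d = -1 - \left(1 \cdot 111 - -837\right) = -1 - \left(111 + 837\right) = -1 - 948 = -949$)
$X{\left(o \right)} = \frac{1}{-6 + o}$
$Q{\left(j \right)} = - \frac{1}{11} - j$ ($Q{\left(j \right)} = \frac{1}{-6 - 5} - j = \frac{1}{-11} - j = - \frac{1}{11} - j$)
$\left(d - 2020\right) + Q{\left(19 \right)} = \left(-949 - 2020\right) - \frac{210}{11} = -2969 - \frac{210}{11} = - \frac{32869}{11}$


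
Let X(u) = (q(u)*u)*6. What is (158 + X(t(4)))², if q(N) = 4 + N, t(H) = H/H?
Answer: 35344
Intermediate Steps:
t(H) = 1
X(u) = 6*u*(4 + u) (X(u) = ((4 + u)*u)*6 = (u*(4 + u))*6 = 6*u*(4 + u))
(158 + X(t(4)))² = (158 + 6*1*(4 + 1))² = (158 + 6*1*5)² = (158 + 30)² = 188² = 35344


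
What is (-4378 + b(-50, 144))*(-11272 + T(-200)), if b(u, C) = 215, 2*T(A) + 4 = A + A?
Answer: 47766262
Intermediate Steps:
T(A) = -2 + A (T(A) = -2 + (A + A)/2 = -2 + (2*A)/2 = -2 + A)
(-4378 + b(-50, 144))*(-11272 + T(-200)) = (-4378 + 215)*(-11272 + (-2 - 200)) = -4163*(-11272 - 202) = -4163*(-11474) = 47766262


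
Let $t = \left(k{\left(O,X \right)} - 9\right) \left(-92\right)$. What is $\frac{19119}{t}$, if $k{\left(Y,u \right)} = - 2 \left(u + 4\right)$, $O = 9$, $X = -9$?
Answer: $- \frac{19119}{92} \approx -207.82$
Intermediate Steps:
$k{\left(Y,u \right)} = -8 - 2 u$ ($k{\left(Y,u \right)} = - 2 \left(4 + u\right) = -8 - 2 u$)
$t = -92$ ($t = \left(\left(-8 - -18\right) - 9\right) \left(-92\right) = \left(\left(-8 + 18\right) - 9\right) \left(-92\right) = \left(10 - 9\right) \left(-92\right) = 1 \left(-92\right) = -92$)
$\frac{19119}{t} = \frac{19119}{-92} = 19119 \left(- \frac{1}{92}\right) = - \frac{19119}{92}$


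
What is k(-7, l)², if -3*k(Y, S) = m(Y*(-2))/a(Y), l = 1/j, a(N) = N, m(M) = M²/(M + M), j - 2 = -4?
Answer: ⅑ ≈ 0.11111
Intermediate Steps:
j = -2 (j = 2 - 4 = -2)
m(M) = M/2 (m(M) = M²/((2*M)) = (1/(2*M))*M² = M/2)
l = -½ (l = 1/(-2) = -½ ≈ -0.50000)
k(Y, S) = ⅓ (k(Y, S) = -(Y*(-2))/2/(3*Y) = -(-2*Y)/2/(3*Y) = -(-Y)/(3*Y) = -⅓*(-1) = ⅓)
k(-7, l)² = (⅓)² = ⅑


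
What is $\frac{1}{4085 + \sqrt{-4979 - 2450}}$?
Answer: $\frac{215}{878666} - \frac{i \sqrt{7429}}{16694654} \approx 0.00024469 - 5.1628 \cdot 10^{-6} i$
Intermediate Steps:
$\frac{1}{4085 + \sqrt{-4979 - 2450}} = \frac{1}{4085 + \sqrt{-7429}} = \frac{1}{4085 + i \sqrt{7429}}$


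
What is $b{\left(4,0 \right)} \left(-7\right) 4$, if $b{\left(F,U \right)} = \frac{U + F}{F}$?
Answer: $-28$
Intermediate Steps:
$b{\left(F,U \right)} = \frac{F + U}{F}$
$b{\left(4,0 \right)} \left(-7\right) 4 = \frac{4 + 0}{4} \left(-7\right) 4 = \frac{1}{4} \cdot 4 \left(-7\right) 4 = 1 \left(-7\right) 4 = \left(-7\right) 4 = -28$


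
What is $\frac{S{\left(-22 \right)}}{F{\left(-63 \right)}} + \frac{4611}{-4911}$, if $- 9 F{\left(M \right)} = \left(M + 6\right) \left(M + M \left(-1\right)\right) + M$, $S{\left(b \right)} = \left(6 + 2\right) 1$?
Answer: $\frac{2337}{11459} \approx 0.20394$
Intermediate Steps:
$S{\left(b \right)} = 8$ ($S{\left(b \right)} = 8 \cdot 1 = 8$)
$F{\left(M \right)} = - \frac{M}{9}$ ($F{\left(M \right)} = - \frac{\left(M + 6\right) \left(M + M \left(-1\right)\right) + M}{9} = - \frac{\left(6 + M\right) \left(M - M\right) + M}{9} = - \frac{\left(6 + M\right) 0 + M}{9} = - \frac{0 + M}{9} = - \frac{M}{9}$)
$\frac{S{\left(-22 \right)}}{F{\left(-63 \right)}} + \frac{4611}{-4911} = \frac{8}{\left(- \frac{1}{9}\right) \left(-63\right)} + \frac{4611}{-4911} = \frac{8}{7} + 4611 \left(- \frac{1}{4911}\right) = 8 \cdot \frac{1}{7} - \frac{1537}{1637} = \frac{8}{7} - \frac{1537}{1637} = \frac{2337}{11459}$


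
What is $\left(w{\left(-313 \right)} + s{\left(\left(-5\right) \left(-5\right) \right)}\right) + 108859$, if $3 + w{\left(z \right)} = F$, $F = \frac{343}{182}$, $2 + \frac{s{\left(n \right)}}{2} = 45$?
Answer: $\frac{2832541}{26} \approx 1.0894 \cdot 10^{5}$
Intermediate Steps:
$s{\left(n \right)} = 86$ ($s{\left(n \right)} = -4 + 2 \cdot 45 = -4 + 90 = 86$)
$F = \frac{49}{26}$ ($F = 343 \cdot \frac{1}{182} = \frac{49}{26} \approx 1.8846$)
$w{\left(z \right)} = - \frac{29}{26}$ ($w{\left(z \right)} = -3 + \frac{49}{26} = - \frac{29}{26}$)
$\left(w{\left(-313 \right)} + s{\left(\left(-5\right) \left(-5\right) \right)}\right) + 108859 = \left(- \frac{29}{26} + 86\right) + 108859 = \frac{2207}{26} + 108859 = \frac{2832541}{26}$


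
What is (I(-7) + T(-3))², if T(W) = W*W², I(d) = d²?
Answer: 484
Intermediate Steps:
T(W) = W³
(I(-7) + T(-3))² = ((-7)² + (-3)³)² = (49 - 27)² = 22² = 484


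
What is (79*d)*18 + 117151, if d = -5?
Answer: 110041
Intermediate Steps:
(79*d)*18 + 117151 = (79*(-5))*18 + 117151 = -395*18 + 117151 = -7110 + 117151 = 110041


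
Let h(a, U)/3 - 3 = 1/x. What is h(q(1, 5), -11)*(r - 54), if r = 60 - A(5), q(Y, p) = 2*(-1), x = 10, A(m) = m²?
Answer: -1767/10 ≈ -176.70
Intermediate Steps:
q(Y, p) = -2
r = 35 (r = 60 - 1*5² = 60 - 1*25 = 60 - 25 = 35)
h(a, U) = 93/10 (h(a, U) = 9 + 3/10 = 93/10)
h(q(1, 5), -11)*(r - 54) = 93*(35 - 54)/10 = (93/10)*(-19) = -1767/10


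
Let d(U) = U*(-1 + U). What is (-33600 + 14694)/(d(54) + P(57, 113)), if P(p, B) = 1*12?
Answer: -3151/479 ≈ -6.5783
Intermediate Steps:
P(p, B) = 12
(-33600 + 14694)/(d(54) + P(57, 113)) = (-33600 + 14694)/(54*(-1 + 54) + 12) = -18906/(54*53 + 12) = -18906/(2862 + 12) = -18906/2874 = -18906*1/2874 = -3151/479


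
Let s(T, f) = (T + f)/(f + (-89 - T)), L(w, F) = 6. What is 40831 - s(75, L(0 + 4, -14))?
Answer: 6451379/158 ≈ 40832.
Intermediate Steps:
s(T, f) = (T + f)/(-89 + f - T)
40831 - s(75, L(0 + 4, -14)) = 40831 - (75 + 6)/(-89 + 6 - 1*75) = 40831 - 81/(-89 + 6 - 75) = 40831 - 81/(-158) = 40831 - (-1)*81/158 = 40831 - 1*(-81/158) = 40831 + 81/158 = 6451379/158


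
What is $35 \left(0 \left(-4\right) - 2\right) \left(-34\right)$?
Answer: $2380$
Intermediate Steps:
$35 \left(0 \left(-4\right) - 2\right) \left(-34\right) = 35 \left(0 - 2\right) \left(-34\right) = 35 \left(-2\right) \left(-34\right) = \left(-70\right) \left(-34\right) = 2380$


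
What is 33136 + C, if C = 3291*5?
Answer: 49591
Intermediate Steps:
C = 16455
33136 + C = 33136 + 16455 = 49591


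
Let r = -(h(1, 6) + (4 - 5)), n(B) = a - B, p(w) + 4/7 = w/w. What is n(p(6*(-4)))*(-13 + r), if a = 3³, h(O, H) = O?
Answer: -2418/7 ≈ -345.43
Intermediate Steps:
p(w) = 3/7 (p(w) = -4/7 + w/w = -4/7 + 1 = 3/7)
a = 27
n(B) = 27 - B
r = 0 (r = -(1 + (4 - 5)) = -(1 - 1) = -1*0 = 0)
n(p(6*(-4)))*(-13 + r) = (27 - 1*3/7)*(-13 + 0) = (27 - 3/7)*(-13) = (186/7)*(-13) = -2418/7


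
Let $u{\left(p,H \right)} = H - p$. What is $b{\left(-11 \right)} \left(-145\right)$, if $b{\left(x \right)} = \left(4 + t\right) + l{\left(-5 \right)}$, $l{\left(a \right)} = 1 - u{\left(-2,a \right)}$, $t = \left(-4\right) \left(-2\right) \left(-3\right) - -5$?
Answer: $1595$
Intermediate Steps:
$t = -19$ ($t = 8 \left(-3\right) + 5 = -24 + 5 = -19$)
$l{\left(a \right)} = -1 - a$ ($l{\left(a \right)} = 1 - \left(a - -2\right) = 1 - \left(a + 2\right) = 1 - \left(2 + a\right) = -1 - a$)
$b{\left(x \right)} = -11$ ($b{\left(x \right)} = \left(4 - 19\right) - -4 = -15 + \left(-1 + 5\right) = -15 + 4 = -11$)
$b{\left(-11 \right)} \left(-145\right) = \left(-11\right) \left(-145\right) = 1595$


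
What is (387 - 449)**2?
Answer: 3844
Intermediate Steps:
(387 - 449)**2 = (-62)**2 = 3844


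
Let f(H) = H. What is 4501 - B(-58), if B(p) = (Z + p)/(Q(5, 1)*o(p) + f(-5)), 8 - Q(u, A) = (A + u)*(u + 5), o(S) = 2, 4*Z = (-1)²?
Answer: 1962205/436 ≈ 4500.5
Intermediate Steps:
Z = ¼ (Z = (¼)*(-1)² = (¼)*1 = ¼ ≈ 0.25000)
Q(u, A) = 8 - (5 + u)*(A + u) (Q(u, A) = 8 - (A + u)*(u + 5) = 8 - (A + u)*(5 + u) = 8 - (5 + u)*(A + u))
B(p) = -1/436 - p/109 (B(p) = (¼ + p)/((8 - 1*5² - 5*1 - 5*5 - 1*1*5)*2 - 5) = (¼ + p)/((8 - 1*25 - 5 - 25 - 5)*2 - 5) = (¼ + p)/((8 - 25 - 5 - 25 - 5)*2 - 5) = (¼ + p)/(-52*2 - 5) = (¼ + p)/(-104 - 5) = (¼ + p)/(-109) = (¼ + p)*(-1/109) = -1/436 - p/109)
4501 - B(-58) = 4501 - (-1/436 - 1/109*(-58)) = 4501 - (-1/436 + 58/109) = 4501 - 1*231/436 = 4501 - 231/436 = 1962205/436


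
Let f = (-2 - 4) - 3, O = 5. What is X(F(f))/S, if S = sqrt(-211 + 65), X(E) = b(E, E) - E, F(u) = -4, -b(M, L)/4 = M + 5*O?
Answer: 40*I*sqrt(146)/73 ≈ 6.6208*I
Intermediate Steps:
f = -9 (f = -6 - 3 = -9)
b(M, L) = -100 - 4*M (b(M, L) = -4*(M + 5*5) = -4*(M + 25) = -4*(25 + M) = -100 - 4*M)
X(E) = -100 - 5*E (X(E) = (-100 - 4*E) - E = -100 - 5*E)
S = I*sqrt(146) (S = sqrt(-146) = I*sqrt(146) ≈ 12.083*I)
X(F(f))/S = (-100 - 5*(-4))/((I*sqrt(146))) = (-100 + 20)*(-I*sqrt(146)/146) = -(-40)*I*sqrt(146)/73 = 40*I*sqrt(146)/73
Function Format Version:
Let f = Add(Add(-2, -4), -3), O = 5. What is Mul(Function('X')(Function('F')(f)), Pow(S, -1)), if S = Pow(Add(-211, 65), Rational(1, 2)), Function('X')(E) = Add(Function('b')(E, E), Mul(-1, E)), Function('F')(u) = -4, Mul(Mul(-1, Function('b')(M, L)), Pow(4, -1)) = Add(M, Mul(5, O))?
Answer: Mul(Rational(40, 73), I, Pow(146, Rational(1, 2))) ≈ Mul(6.6208, I)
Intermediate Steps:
f = -9 (f = Add(-6, -3) = -9)
Function('b')(M, L) = Add(-100, Mul(-4, M)) (Function('b')(M, L) = Mul(-4, Add(M, Mul(5, 5))) = Mul(-4, Add(M, 25)) = Mul(-4, Add(25, M)) = Add(-100, Mul(-4, M)))
Function('X')(E) = Add(-100, Mul(-5, E)) (Function('X')(E) = Add(Add(-100, Mul(-4, E)), Mul(-1, E)) = Add(-100, Mul(-5, E)))
S = Mul(I, Pow(146, Rational(1, 2))) (S = Pow(-146, Rational(1, 2)) = Mul(I, Pow(146, Rational(1, 2))) ≈ Mul(12.083, I))
Mul(Function('X')(Function('F')(f)), Pow(S, -1)) = Mul(Add(-100, Mul(-5, -4)), Pow(Mul(I, Pow(146, Rational(1, 2))), -1)) = Mul(Add(-100, 20), Mul(Rational(-1, 146), I, Pow(146, Rational(1, 2)))) = Mul(-80, Mul(Rational(-1, 146), I, Pow(146, Rational(1, 2)))) = Mul(Rational(40, 73), I, Pow(146, Rational(1, 2)))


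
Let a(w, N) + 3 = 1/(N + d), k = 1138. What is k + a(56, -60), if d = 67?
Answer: 7946/7 ≈ 1135.1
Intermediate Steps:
a(w, N) = -3 + 1/(67 + N) (a(w, N) = -3 + 1/(N + 67) = -3 + 1/(67 + N))
k + a(56, -60) = 1138 + (-200 - 3*(-60))/(67 - 60) = 1138 + (-200 + 180)/7 = 1138 + (⅐)*(-20) = 1138 - 20/7 = 7946/7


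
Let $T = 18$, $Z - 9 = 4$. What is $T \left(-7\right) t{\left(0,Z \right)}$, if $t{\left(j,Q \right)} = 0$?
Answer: $0$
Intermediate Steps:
$Z = 13$ ($Z = 9 + 4 = 13$)
$T \left(-7\right) t{\left(0,Z \right)} = 18 \left(-7\right) 0 = \left(-126\right) 0 = 0$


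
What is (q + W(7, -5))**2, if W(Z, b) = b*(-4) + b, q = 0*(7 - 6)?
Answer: 225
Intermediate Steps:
q = 0 (q = 0*1 = 0)
W(Z, b) = -3*b (W(Z, b) = -4*b + b = -3*b)
(q + W(7, -5))**2 = (0 - 3*(-5))**2 = (0 + 15)**2 = 15**2 = 225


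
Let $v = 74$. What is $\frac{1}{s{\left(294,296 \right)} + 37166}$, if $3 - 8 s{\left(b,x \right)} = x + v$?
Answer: $\frac{8}{296961} \approx 2.694 \cdot 10^{-5}$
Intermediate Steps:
$s{\left(b,x \right)} = - \frac{71}{8} - \frac{x}{8}$ ($s{\left(b,x \right)} = \frac{3}{8} - \frac{x + 74}{8} = \frac{3}{8} - \frac{74 + x}{8} = \frac{3}{8} - \left(\frac{37}{4} + \frac{x}{8}\right) = - \frac{71}{8} - \frac{x}{8}$)
$\frac{1}{s{\left(294,296 \right)} + 37166} = \frac{1}{\left(- \frac{71}{8} - 37\right) + 37166} = \frac{1}{- \frac{367}{8} + 37166} = \frac{1}{\frac{296961}{8}} = \frac{8}{296961}$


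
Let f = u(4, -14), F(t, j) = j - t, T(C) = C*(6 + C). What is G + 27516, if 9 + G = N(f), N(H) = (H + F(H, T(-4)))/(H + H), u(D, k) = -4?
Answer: 27508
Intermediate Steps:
f = -4
N(H) = -4/H (N(H) = (H + (-4*(6 - 4) - H))/(H + H) = (H + (-4*2 - H))/((2*H)) = (H + (-8 - H))*(1/(2*H)) = -4/H)
G = -8 (G = -9 - 4/(-4) = -9 - 4*(-¼) = -9 + 1 = -8)
G + 27516 = -8 + 27516 = 27508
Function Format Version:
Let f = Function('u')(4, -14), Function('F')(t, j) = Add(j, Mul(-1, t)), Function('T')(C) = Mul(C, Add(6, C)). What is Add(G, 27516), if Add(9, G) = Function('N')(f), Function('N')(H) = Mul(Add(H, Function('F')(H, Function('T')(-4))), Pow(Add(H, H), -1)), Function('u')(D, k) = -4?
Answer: 27508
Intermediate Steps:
f = -4
Function('N')(H) = Mul(-4, Pow(H, -1)) (Function('N')(H) = Mul(Add(H, Add(Mul(-4, Add(6, -4)), Mul(-1, H))), Pow(Add(H, H), -1)) = Mul(Add(H, Add(Mul(-4, 2), Mul(-1, H))), Pow(Mul(2, H), -1)) = Mul(Add(H, Add(-8, Mul(-1, H))), Mul(Rational(1, 2), Pow(H, -1))) = Mul(-8, Mul(Rational(1, 2), Pow(H, -1))) = Mul(-4, Pow(H, -1)))
G = -8 (G = Add(-9, Mul(-4, Pow(-4, -1))) = Add(-9, Mul(-4, Rational(-1, 4))) = Add(-9, 1) = -8)
Add(G, 27516) = Add(-8, 27516) = 27508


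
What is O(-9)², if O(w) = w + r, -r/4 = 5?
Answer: 841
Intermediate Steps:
r = -20 (r = -4*5 = -20)
O(w) = -20 + w (O(w) = w - 20 = -20 + w)
O(-9)² = (-20 - 9)² = (-29)² = 841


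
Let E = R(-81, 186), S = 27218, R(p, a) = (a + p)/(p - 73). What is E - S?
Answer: -598811/22 ≈ -27219.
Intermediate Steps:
R(p, a) = (a + p)/(-73 + p)
E = -15/22 (E = (186 - 81)/(-73 - 81) = 105/(-154) = -1/154*105 = -15/22 ≈ -0.68182)
E - S = -15/22 - 1*27218 = -15/22 - 27218 = -598811/22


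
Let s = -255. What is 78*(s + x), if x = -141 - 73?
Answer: -36582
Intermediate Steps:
x = -214
78*(s + x) = 78*(-255 - 214) = 78*(-469) = -36582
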